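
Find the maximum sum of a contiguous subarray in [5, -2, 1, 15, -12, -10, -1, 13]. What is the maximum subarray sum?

Using Kadane's algorithm on [5, -2, 1, 15, -12, -10, -1, 13]:

Scanning through the array:
Position 1 (value -2): max_ending_here = 3, max_so_far = 5
Position 2 (value 1): max_ending_here = 4, max_so_far = 5
Position 3 (value 15): max_ending_here = 19, max_so_far = 19
Position 4 (value -12): max_ending_here = 7, max_so_far = 19
Position 5 (value -10): max_ending_here = -3, max_so_far = 19
Position 6 (value -1): max_ending_here = -1, max_so_far = 19
Position 7 (value 13): max_ending_here = 13, max_so_far = 19

Maximum subarray: [5, -2, 1, 15]
Maximum sum: 19

The maximum subarray is [5, -2, 1, 15] with sum 19. This subarray runs from index 0 to index 3.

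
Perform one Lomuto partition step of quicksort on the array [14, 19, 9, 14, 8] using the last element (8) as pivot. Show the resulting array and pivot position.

Lomuto partition with pivot = 8:

Initial array: [14, 19, 9, 14, 8]

arr[0]=14 > 8: no swap
arr[1]=19 > 8: no swap
arr[2]=9 > 8: no swap
arr[3]=14 > 8: no swap

Place pivot at position 0: [8, 19, 9, 14, 14]
Pivot position: 0

After partitioning with pivot 8, the array becomes [8, 19, 9, 14, 14]. The pivot is placed at index 0. All elements to the left of the pivot are <= 8, and all elements to the right are > 8.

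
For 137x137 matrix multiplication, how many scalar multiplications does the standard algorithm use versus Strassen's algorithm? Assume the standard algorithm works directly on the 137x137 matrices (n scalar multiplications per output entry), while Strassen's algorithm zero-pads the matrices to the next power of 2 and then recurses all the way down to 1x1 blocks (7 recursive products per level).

Matrix multiplication for 137x137 matrices:

Strassen's algorithm requires power-of-2 dimensions. Pad 137x137 to 256x256 (next power of 2).

Standard algorithm: 137^3 = 2571353 multiplications
Strassen's algorithm: 7^(log2(256)) = 7^8 = 5764801 multiplications
Difference: 2571353 - 5764801 = -3193448 (Strassen uses MORE here due to padding overhead — for small or just-over-power-of-2 n, padding can outweigh the per-level savings)

Standard: 2571353 multiplications (137^3). Strassen: 5764801 multiplications (7^8, after padding to 256x256). Strassen reduces 8 recursive multiplications to 7 at each level.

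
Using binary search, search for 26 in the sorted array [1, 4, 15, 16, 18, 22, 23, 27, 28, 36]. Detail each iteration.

Binary search for 26 in [1, 4, 15, 16, 18, 22, 23, 27, 28, 36]:

lo=0, hi=9, mid=4, arr[mid]=18 -> 18 < 26, search right half
lo=5, hi=9, mid=7, arr[mid]=27 -> 27 > 26, search left half
lo=5, hi=6, mid=5, arr[mid]=22 -> 22 < 26, search right half
lo=6, hi=6, mid=6, arr[mid]=23 -> 23 < 26, search right half
lo=7 > hi=6, target 26 not found

Binary search determines that 26 is not in the array after 4 comparisons. The search space was exhausted without finding the target.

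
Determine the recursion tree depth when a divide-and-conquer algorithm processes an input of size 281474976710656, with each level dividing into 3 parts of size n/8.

For divide and conquer with division factor 8:

Problem sizes at each level:
Level 0: 281474976710656
Level 1: 35184372088832
Level 2: 4398046511104
Level 3: 549755813888
Level 4: 68719476736
Level 5: 8589934592
Level 6: 1073741824
Level 7: 134217728
Level 8: 16777216
Level 9: 2097152
Level 10: 262144
Level 11: 32768
Level 12: 4096
Level 13: 512
Level 14: 64
Level 15: 8
Level 16: 1

The root is level 0 and the size-1 base case is level 16 (the tree spans levels 0 through 16, i.e. 17 levels counting the root), so the depth is the number of divisions: log_8(281474976710656) = 16

The recursion tree depth is log_8(281474976710656) = 16. At each level, the problem size is divided by 8, so it takes 16 divisions to reduce to a base case of size 1. The algorithm makes 3 recursive calls at each level.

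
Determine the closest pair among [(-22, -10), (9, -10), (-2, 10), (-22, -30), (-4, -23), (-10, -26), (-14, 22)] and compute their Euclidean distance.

Computing all pairwise distances among 7 points:

d((-22, -10), (9, -10)) = 31.0
d((-22, -10), (-2, 10)) = 28.2843
d((-22, -10), (-22, -30)) = 20.0
d((-22, -10), (-4, -23)) = 22.2036
d((-22, -10), (-10, -26)) = 20.0
d((-22, -10), (-14, 22)) = 32.9848
d((9, -10), (-2, 10)) = 22.8254
d((9, -10), (-22, -30)) = 36.8917
d((9, -10), (-4, -23)) = 18.3848
d((9, -10), (-10, -26)) = 24.8395
d((9, -10), (-14, 22)) = 39.4081
d((-2, 10), (-22, -30)) = 44.7214
d((-2, 10), (-4, -23)) = 33.0606
d((-2, 10), (-10, -26)) = 36.8782
d((-2, 10), (-14, 22)) = 16.9706
d((-22, -30), (-4, -23)) = 19.3132
d((-22, -30), (-10, -26)) = 12.6491
d((-22, -30), (-14, 22)) = 52.6118
d((-4, -23), (-10, -26)) = 6.7082 <-- minimum
d((-4, -23), (-14, 22)) = 46.0977
d((-10, -26), (-14, 22)) = 48.1664

Closest pair: (-4, -23) and (-10, -26) with distance 6.7082

The closest pair is (-4, -23) and (-10, -26) with Euclidean distance 6.7082. For 7 points, brute-force pairwise comparison is shown above. For large n, the divide-and-conquer algorithm (sort by x, recurse on halves, check the dividing strip) achieves O(n log n).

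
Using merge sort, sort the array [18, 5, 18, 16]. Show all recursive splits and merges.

Merge sort trace:

Split: [18, 5, 18, 16] -> [18, 5] and [18, 16]
  Split: [18, 5] -> [18] and [5]
  Merge: [18] + [5] -> [5, 18]
  Split: [18, 16] -> [18] and [16]
  Merge: [18] + [16] -> [16, 18]
Merge: [5, 18] + [16, 18] -> [5, 16, 18, 18]

Final sorted array: [5, 16, 18, 18]

The merge sort proceeds by recursively splitting the array and merging sorted halves.
After all merges, the sorted array is [5, 16, 18, 18].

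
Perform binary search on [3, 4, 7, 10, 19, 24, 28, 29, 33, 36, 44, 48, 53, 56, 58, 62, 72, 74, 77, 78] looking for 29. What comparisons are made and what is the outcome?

Binary search for 29 in [3, 4, 7, 10, 19, 24, 28, 29, 33, 36, 44, 48, 53, 56, 58, 62, 72, 74, 77, 78]:

lo=0, hi=19, mid=9, arr[mid]=36 -> 36 > 29, search left half
lo=0, hi=8, mid=4, arr[mid]=19 -> 19 < 29, search right half
lo=5, hi=8, mid=6, arr[mid]=28 -> 28 < 29, search right half
lo=7, hi=8, mid=7, arr[mid]=29 -> Found target at index 7!

Binary search finds 29 at index 7 after 4 comparisons. The search repeatedly halves the search space by comparing with the middle element.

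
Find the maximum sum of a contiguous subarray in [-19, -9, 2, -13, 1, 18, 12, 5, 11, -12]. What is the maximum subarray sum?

Using Kadane's algorithm on [-19, -9, 2, -13, 1, 18, 12, 5, 11, -12]:

Scanning through the array:
Position 1 (value -9): max_ending_here = -9, max_so_far = -9
Position 2 (value 2): max_ending_here = 2, max_so_far = 2
Position 3 (value -13): max_ending_here = -11, max_so_far = 2
Position 4 (value 1): max_ending_here = 1, max_so_far = 2
Position 5 (value 18): max_ending_here = 19, max_so_far = 19
Position 6 (value 12): max_ending_here = 31, max_so_far = 31
Position 7 (value 5): max_ending_here = 36, max_so_far = 36
Position 8 (value 11): max_ending_here = 47, max_so_far = 47
Position 9 (value -12): max_ending_here = 35, max_so_far = 47

Maximum subarray: [1, 18, 12, 5, 11]
Maximum sum: 47

The maximum subarray is [1, 18, 12, 5, 11] with sum 47. This subarray runs from index 4 to index 8.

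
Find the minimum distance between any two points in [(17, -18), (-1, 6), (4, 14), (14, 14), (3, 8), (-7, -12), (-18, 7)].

Computing all pairwise distances among 7 points:

d((17, -18), (-1, 6)) = 30.0
d((17, -18), (4, 14)) = 34.5398
d((17, -18), (14, 14)) = 32.1403
d((17, -18), (3, 8)) = 29.5296
d((17, -18), (-7, -12)) = 24.7386
d((17, -18), (-18, 7)) = 43.0116
d((-1, 6), (4, 14)) = 9.434
d((-1, 6), (14, 14)) = 17.0
d((-1, 6), (3, 8)) = 4.4721 <-- minimum
d((-1, 6), (-7, -12)) = 18.9737
d((-1, 6), (-18, 7)) = 17.0294
d((4, 14), (14, 14)) = 10.0
d((4, 14), (3, 8)) = 6.0828
d((4, 14), (-7, -12)) = 28.2312
d((4, 14), (-18, 7)) = 23.0868
d((14, 14), (3, 8)) = 12.53
d((14, 14), (-7, -12)) = 33.4215
d((14, 14), (-18, 7)) = 32.7567
d((3, 8), (-7, -12)) = 22.3607
d((3, 8), (-18, 7)) = 21.0238
d((-7, -12), (-18, 7)) = 21.9545

Closest pair: (-1, 6) and (3, 8) with distance 4.4721

The closest pair is (-1, 6) and (3, 8) with Euclidean distance 4.4721. For 7 points, brute-force pairwise comparison is shown above. For large n, the divide-and-conquer algorithm (sort by x, recurse on halves, check the dividing strip) achieves O(n log n).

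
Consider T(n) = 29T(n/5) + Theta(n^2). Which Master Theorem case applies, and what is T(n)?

Master Theorem for T(n) = 29T(n/5) + O(n^2):

a = 29, b = 5, c = 2
log_b(a) = log_5(29) = 2.0922

Case 1: c = 2 < log_5(29) = 2.0922
T(n) = O(n^(log_5 29))

For T(n) = 29T(n/5) + O(n^2): log_5(29) = 2.0922. This is Case 1 of the Master Theorem (c < log_b(a), work dominated by leaves), giving O(n^(log_5 29)).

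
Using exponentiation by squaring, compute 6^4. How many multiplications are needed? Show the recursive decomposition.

Computing 6^4 by squaring (build up from 6^1; each line after the first costs one multiplication):

6^1 = 6
6^2 = (6^1)^2 = 6^2 = 36
6^4 = (6^2)^2 = 36^2 = 1296

Result: 1296
Multiplications needed: 2 (2 lines after 6^1)

6^4 = 1296. Using exponentiation by squaring, this requires 2 multiplications. The key idea: if the exponent is even, square the half-power; if odd, multiply by the base once.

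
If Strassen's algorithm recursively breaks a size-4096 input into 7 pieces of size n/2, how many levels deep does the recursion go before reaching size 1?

For divide and conquer with division factor 2:

Problem sizes at each level:
Level 0: 4096
Level 1: 2048
Level 2: 1024
Level 3: 512
Level 4: 256
Level 5: 128
Level 6: 64
Level 7: 32
Level 8: 16
Level 9: 8
Level 10: 4
Level 11: 2
Level 12: 1

The root is level 0 and the size-1 base case is level 12 (the tree spans levels 0 through 12, i.e. 13 levels counting the root), so the depth is the number of divisions: log_2(4096) = 12

The recursion tree depth is log_2(4096) = 12. At each level, the problem size is divided by 2, so it takes 12 divisions to reduce to a base case of size 1. The algorithm makes 7 recursive calls at each level.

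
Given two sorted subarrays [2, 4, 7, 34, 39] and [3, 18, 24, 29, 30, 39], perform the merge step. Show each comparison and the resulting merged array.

Merging process:

Compare 2 vs 3: take 2 from left. Merged: [2]
Compare 4 vs 3: take 3 from right. Merged: [2, 3]
Compare 4 vs 18: take 4 from left. Merged: [2, 3, 4]
Compare 7 vs 18: take 7 from left. Merged: [2, 3, 4, 7]
Compare 34 vs 18: take 18 from right. Merged: [2, 3, 4, 7, 18]
Compare 34 vs 24: take 24 from right. Merged: [2, 3, 4, 7, 18, 24]
Compare 34 vs 29: take 29 from right. Merged: [2, 3, 4, 7, 18, 24, 29]
Compare 34 vs 30: take 30 from right. Merged: [2, 3, 4, 7, 18, 24, 29, 30]
Compare 34 vs 39: take 34 from left. Merged: [2, 3, 4, 7, 18, 24, 29, 30, 34]
Compare 39 vs 39: take 39 from left. Merged: [2, 3, 4, 7, 18, 24, 29, 30, 34, 39]
Append remaining from right: [39]. Merged: [2, 3, 4, 7, 18, 24, 29, 30, 34, 39, 39]

Final merged array: [2, 3, 4, 7, 18, 24, 29, 30, 34, 39, 39]
Total comparisons: 10

The merged array is [2, 3, 4, 7, 18, 24, 29, 30, 34, 39, 39], requiring 10 comparisons. The merge step runs in O(n) time where n is the total number of elements.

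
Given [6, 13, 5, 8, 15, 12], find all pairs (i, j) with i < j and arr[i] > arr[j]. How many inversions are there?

Finding inversions in [6, 13, 5, 8, 15, 12]:

(0, 2): arr[0]=6 > arr[2]=5
(1, 2): arr[1]=13 > arr[2]=5
(1, 3): arr[1]=13 > arr[3]=8
(1, 5): arr[1]=13 > arr[5]=12
(4, 5): arr[4]=15 > arr[5]=12

Total inversions: 5

The array has 5 inversion(s): (0,2), (1,2), (1,3), (1,5), (4,5). Each pair (i,j) satisfies i < j and arr[i] > arr[j].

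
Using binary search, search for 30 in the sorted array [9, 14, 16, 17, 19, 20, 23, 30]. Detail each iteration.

Binary search for 30 in [9, 14, 16, 17, 19, 20, 23, 30]:

lo=0, hi=7, mid=3, arr[mid]=17 -> 17 < 30, search right half
lo=4, hi=7, mid=5, arr[mid]=20 -> 20 < 30, search right half
lo=6, hi=7, mid=6, arr[mid]=23 -> 23 < 30, search right half
lo=7, hi=7, mid=7, arr[mid]=30 -> Found target at index 7!

Binary search finds 30 at index 7 after 4 comparisons. The search repeatedly halves the search space by comparing with the middle element.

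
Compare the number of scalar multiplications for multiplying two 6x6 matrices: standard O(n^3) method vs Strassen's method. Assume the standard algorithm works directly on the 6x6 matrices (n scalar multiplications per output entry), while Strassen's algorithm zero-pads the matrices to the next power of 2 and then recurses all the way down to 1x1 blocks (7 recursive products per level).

Matrix multiplication for 6x6 matrices:

Strassen's algorithm requires power-of-2 dimensions. Pad 6x6 to 8x8 (next power of 2).

Standard algorithm: 6^3 = 216 multiplications
Strassen's algorithm: 7^(log2(8)) = 7^3 = 343 multiplications
Difference: 216 - 343 = -127 (Strassen uses MORE here due to padding overhead — for small or just-over-power-of-2 n, padding can outweigh the per-level savings)

Standard: 216 multiplications (6^3). Strassen: 343 multiplications (7^3, after padding to 8x8). Strassen reduces 8 recursive multiplications to 7 at each level.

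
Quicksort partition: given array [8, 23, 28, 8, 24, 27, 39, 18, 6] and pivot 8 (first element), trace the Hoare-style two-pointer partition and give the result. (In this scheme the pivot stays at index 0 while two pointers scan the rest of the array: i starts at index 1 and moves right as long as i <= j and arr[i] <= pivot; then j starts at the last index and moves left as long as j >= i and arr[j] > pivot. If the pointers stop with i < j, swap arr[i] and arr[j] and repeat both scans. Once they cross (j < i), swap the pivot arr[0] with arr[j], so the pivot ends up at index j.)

Hoare-style two-pointer partition with pivot = 8:

Initial array: [8, 23, 28, 8, 24, 27, 39, 18, 6]

Pointers start at i = 1, j = 8.
i stops at index 1 (arr[1]=23 > 8), j stops at index 8 (arr[8]=6 <= 8): swap arr[1] and arr[8], array becomes [8, 6, 28, 8, 24, 27, 39, 18, 23]
i stops at index 2 (arr[2]=28 > 8), j stops at index 3 (arr[3]=8 <= 8): swap arr[2] and arr[3], array becomes [8, 6, 8, 28, 24, 27, 39, 18, 23]
i ends at 3, j ends at 2: the pointers have crossed (j < i), so scanning stops.

Swap pivot arr[0] with arr[2] to place pivot at position 2: [8, 6, 8, 28, 24, 27, 39, 18, 23]
Pivot position: 2

After partitioning with pivot 8, the array becomes [8, 6, 8, 28, 24, 27, 39, 18, 23]. The pivot is placed at index 2. All elements to the left of the pivot are <= 8, and all elements to the right are > 8.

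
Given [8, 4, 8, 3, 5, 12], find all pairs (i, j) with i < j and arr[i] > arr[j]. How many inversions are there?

Finding inversions in [8, 4, 8, 3, 5, 12]:

(0, 1): arr[0]=8 > arr[1]=4
(0, 3): arr[0]=8 > arr[3]=3
(0, 4): arr[0]=8 > arr[4]=5
(1, 3): arr[1]=4 > arr[3]=3
(2, 3): arr[2]=8 > arr[3]=3
(2, 4): arr[2]=8 > arr[4]=5

Total inversions: 6

The array has 6 inversion(s): (0,1), (0,3), (0,4), (1,3), (2,3), (2,4). Each pair (i,j) satisfies i < j and arr[i] > arr[j].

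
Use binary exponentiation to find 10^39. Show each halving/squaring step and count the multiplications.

Computing 10^39 by squaring (build up from 10^1; each line after the first costs one multiplication):

10^1 = 10
10^2 = (10^1)^2 = 10^2 = 100
10^4 = (10^2)^2 = 100^2 = 10000
10^8 = (10^4)^2 = 10000^2 = 100000000
10^9 = 10 * 10^8 = 10 * 100000000 = 1000000000
10^18 = (10^9)^2 = 1000000000^2 = 1000000000000000000
10^19 = 10 * 10^18 = 10 * 1000000000000000000 = 10000000000000000000
10^38 = (10^19)^2 = 10000000000000000000^2 = 100000000000000000000000000000000000000
10^39 = 10 * 10^38 = 10 * 100000000000000000000000000000000000000 = 1000000000000000000000000000000000000000

Result: 1000000000000000000000000000000000000000
Multiplications needed: 8 (8 lines after 10^1)

10^39 = 1000000000000000000000000000000000000000. Using exponentiation by squaring, this requires 8 multiplications. The key idea: if the exponent is even, square the half-power; if odd, multiply by the base once.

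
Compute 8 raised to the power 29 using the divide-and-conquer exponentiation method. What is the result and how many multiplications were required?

Computing 8^29 by squaring (build up from 8^1; each line after the first costs one multiplication):

8^1 = 8
8^2 = (8^1)^2 = 8^2 = 64
8^3 = 8 * 8^2 = 8 * 64 = 512
8^6 = (8^3)^2 = 512^2 = 262144
8^7 = 8 * 8^6 = 8 * 262144 = 2097152
8^14 = (8^7)^2 = 2097152^2 = 4398046511104
8^28 = (8^14)^2 = 4398046511104^2 = 19342813113834066795298816
8^29 = 8 * 8^28 = 8 * 19342813113834066795298816 = 154742504910672534362390528

Result: 154742504910672534362390528
Multiplications needed: 7 (7 lines after 8^1)

8^29 = 154742504910672534362390528. Using exponentiation by squaring, this requires 7 multiplications. The key idea: if the exponent is even, square the half-power; if odd, multiply by the base once.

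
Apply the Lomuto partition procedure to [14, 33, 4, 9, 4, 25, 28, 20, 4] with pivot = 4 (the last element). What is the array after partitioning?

Lomuto partition with pivot = 4:

Initial array: [14, 33, 4, 9, 4, 25, 28, 20, 4]

arr[0]=14 > 4: no swap
arr[1]=33 > 4: no swap
arr[2]=4 <= 4: swap with position 0, array becomes [4, 33, 14, 9, 4, 25, 28, 20, 4]
arr[3]=9 > 4: no swap
arr[4]=4 <= 4: swap with position 1, array becomes [4, 4, 14, 9, 33, 25, 28, 20, 4]
arr[5]=25 > 4: no swap
arr[6]=28 > 4: no swap
arr[7]=20 > 4: no swap

Place pivot at position 2: [4, 4, 4, 9, 33, 25, 28, 20, 14]
Pivot position: 2

After partitioning with pivot 4, the array becomes [4, 4, 4, 9, 33, 25, 28, 20, 14]. The pivot is placed at index 2. All elements to the left of the pivot are <= 4, and all elements to the right are > 4.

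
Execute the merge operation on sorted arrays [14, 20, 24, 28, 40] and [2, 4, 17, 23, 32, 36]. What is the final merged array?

Merging process:

Compare 14 vs 2: take 2 from right. Merged: [2]
Compare 14 vs 4: take 4 from right. Merged: [2, 4]
Compare 14 vs 17: take 14 from left. Merged: [2, 4, 14]
Compare 20 vs 17: take 17 from right. Merged: [2, 4, 14, 17]
Compare 20 vs 23: take 20 from left. Merged: [2, 4, 14, 17, 20]
Compare 24 vs 23: take 23 from right. Merged: [2, 4, 14, 17, 20, 23]
Compare 24 vs 32: take 24 from left. Merged: [2, 4, 14, 17, 20, 23, 24]
Compare 28 vs 32: take 28 from left. Merged: [2, 4, 14, 17, 20, 23, 24, 28]
Compare 40 vs 32: take 32 from right. Merged: [2, 4, 14, 17, 20, 23, 24, 28, 32]
Compare 40 vs 36: take 36 from right. Merged: [2, 4, 14, 17, 20, 23, 24, 28, 32, 36]
Append remaining from left: [40]. Merged: [2, 4, 14, 17, 20, 23, 24, 28, 32, 36, 40]

Final merged array: [2, 4, 14, 17, 20, 23, 24, 28, 32, 36, 40]
Total comparisons: 10

The merged array is [2, 4, 14, 17, 20, 23, 24, 28, 32, 36, 40], requiring 10 comparisons. The merge step runs in O(n) time where n is the total number of elements.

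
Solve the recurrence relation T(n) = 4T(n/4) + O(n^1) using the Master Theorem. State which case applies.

Master Theorem for T(n) = 4T(n/4) + O(n^1):

a = 4, b = 4, c = 1
log_b(a) = log_4(4) = 1.0000

Case 2: c = 1 = log_4(4) = 1.0000
T(n) = O(n^1 log n) = O(n log n)

For T(n) = 4T(n/4) + O(n^1): log_4(4) = 1.0000. This is Case 2 of the Master Theorem (c = log_b(a), equal work at all levels), giving O(n log n).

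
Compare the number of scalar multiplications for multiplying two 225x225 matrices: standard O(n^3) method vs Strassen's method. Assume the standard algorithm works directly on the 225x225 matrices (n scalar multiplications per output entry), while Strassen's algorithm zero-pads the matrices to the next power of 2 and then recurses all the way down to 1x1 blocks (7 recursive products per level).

Matrix multiplication for 225x225 matrices:

Strassen's algorithm requires power-of-2 dimensions. Pad 225x225 to 256x256 (next power of 2).

Standard algorithm: 225^3 = 11390625 multiplications
Strassen's algorithm: 7^(log2(256)) = 7^8 = 5764801 multiplications
Savings: 11390625 - 5764801 = 5625824 multiplications

Standard: 11390625 multiplications (225^3). Strassen: 5764801 multiplications (7^8, after padding to 256x256). Strassen reduces 8 recursive multiplications to 7 at each level.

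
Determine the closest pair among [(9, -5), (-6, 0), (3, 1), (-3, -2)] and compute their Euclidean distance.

Computing all pairwise distances among 4 points:

d((9, -5), (-6, 0)) = 15.8114
d((9, -5), (3, 1)) = 8.4853
d((9, -5), (-3, -2)) = 12.3693
d((-6, 0), (3, 1)) = 9.0554
d((-6, 0), (-3, -2)) = 3.6056 <-- minimum
d((3, 1), (-3, -2)) = 6.7082

Closest pair: (-6, 0) and (-3, -2) with distance 3.6056

The closest pair is (-6, 0) and (-3, -2) with Euclidean distance 3.6056. For 4 points, brute-force pairwise comparison is shown above. For large n, the divide-and-conquer algorithm (sort by x, recurse on halves, check the dividing strip) achieves O(n log n).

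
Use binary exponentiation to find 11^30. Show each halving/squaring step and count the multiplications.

Computing 11^30 by squaring (build up from 11^1; each line after the first costs one multiplication):

11^1 = 11
11^2 = (11^1)^2 = 11^2 = 121
11^3 = 11 * 11^2 = 11 * 121 = 1331
11^6 = (11^3)^2 = 1331^2 = 1771561
11^7 = 11 * 11^6 = 11 * 1771561 = 19487171
11^14 = (11^7)^2 = 19487171^2 = 379749833583241
11^15 = 11 * 11^14 = 11 * 379749833583241 = 4177248169415651
11^30 = (11^15)^2 = 4177248169415651^2 = 17449402268886407318558803753801

Result: 17449402268886407318558803753801
Multiplications needed: 7 (7 lines after 11^1)

11^30 = 17449402268886407318558803753801. Using exponentiation by squaring, this requires 7 multiplications. The key idea: if the exponent is even, square the half-power; if odd, multiply by the base once.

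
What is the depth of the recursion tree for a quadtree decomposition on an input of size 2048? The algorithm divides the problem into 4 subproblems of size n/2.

For divide and conquer with division factor 2:

Problem sizes at each level:
Level 0: 2048
Level 1: 1024
Level 2: 512
Level 3: 256
Level 4: 128
Level 5: 64
Level 6: 32
Level 7: 16
Level 8: 8
Level 9: 4
Level 10: 2
Level 11: 1

The root is level 0 and the size-1 base case is level 11 (the tree spans levels 0 through 11, i.e. 12 levels counting the root), so the depth is the number of divisions: log_2(2048) = 11

The recursion tree depth is log_2(2048) = 11. At each level, the problem size is divided by 2, so it takes 11 divisions to reduce to a base case of size 1. The algorithm makes 4 recursive calls at each level.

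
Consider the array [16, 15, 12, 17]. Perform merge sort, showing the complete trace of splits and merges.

Merge sort trace:

Split: [16, 15, 12, 17] -> [16, 15] and [12, 17]
  Split: [16, 15] -> [16] and [15]
  Merge: [16] + [15] -> [15, 16]
  Split: [12, 17] -> [12] and [17]
  Merge: [12] + [17] -> [12, 17]
Merge: [15, 16] + [12, 17] -> [12, 15, 16, 17]

Final sorted array: [12, 15, 16, 17]

The merge sort proceeds by recursively splitting the array and merging sorted halves.
After all merges, the sorted array is [12, 15, 16, 17].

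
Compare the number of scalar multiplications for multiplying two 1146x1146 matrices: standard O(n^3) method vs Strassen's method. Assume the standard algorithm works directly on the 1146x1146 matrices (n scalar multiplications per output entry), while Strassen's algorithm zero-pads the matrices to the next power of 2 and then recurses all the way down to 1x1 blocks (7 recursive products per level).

Matrix multiplication for 1146x1146 matrices:

Strassen's algorithm requires power-of-2 dimensions. Pad 1146x1146 to 2048x2048 (next power of 2).

Standard algorithm: 1146^3 = 1505060136 multiplications
Strassen's algorithm: 7^(log2(2048)) = 7^11 = 1977326743 multiplications
Difference: 1505060136 - 1977326743 = -472266607 (Strassen uses MORE here due to padding overhead — for small or just-over-power-of-2 n, padding can outweigh the per-level savings)

Standard: 1505060136 multiplications (1146^3). Strassen: 1977326743 multiplications (7^11, after padding to 2048x2048). Strassen reduces 8 recursive multiplications to 7 at each level.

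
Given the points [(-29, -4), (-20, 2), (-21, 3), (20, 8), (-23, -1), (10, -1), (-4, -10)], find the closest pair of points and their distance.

Computing all pairwise distances among 7 points:

d((-29, -4), (-20, 2)) = 10.8167
d((-29, -4), (-21, 3)) = 10.6301
d((-29, -4), (20, 8)) = 50.448
d((-29, -4), (-23, -1)) = 6.7082
d((-29, -4), (10, -1)) = 39.1152
d((-29, -4), (-4, -10)) = 25.7099
d((-20, 2), (-21, 3)) = 1.4142 <-- minimum
d((-20, 2), (20, 8)) = 40.4475
d((-20, 2), (-23, -1)) = 4.2426
d((-20, 2), (10, -1)) = 30.1496
d((-20, 2), (-4, -10)) = 20.0
d((-21, 3), (20, 8)) = 41.3038
d((-21, 3), (-23, -1)) = 4.4721
d((-21, 3), (10, -1)) = 31.257
d((-21, 3), (-4, -10)) = 21.4009
d((20, 8), (-23, -1)) = 43.9318
d((20, 8), (10, -1)) = 13.4536
d((20, 8), (-4, -10)) = 30.0
d((-23, -1), (10, -1)) = 33.0
d((-23, -1), (-4, -10)) = 21.0238
d((10, -1), (-4, -10)) = 16.6433

Closest pair: (-20, 2) and (-21, 3) with distance 1.4142

The closest pair is (-20, 2) and (-21, 3) with Euclidean distance 1.4142. For 7 points, brute-force pairwise comparison is shown above. For large n, the divide-and-conquer algorithm (sort by x, recurse on halves, check the dividing strip) achieves O(n log n).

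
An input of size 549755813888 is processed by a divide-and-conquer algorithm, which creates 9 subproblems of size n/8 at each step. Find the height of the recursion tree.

For divide and conquer with division factor 8:

Problem sizes at each level:
Level 0: 549755813888
Level 1: 68719476736
Level 2: 8589934592
Level 3: 1073741824
Level 4: 134217728
Level 5: 16777216
Level 6: 2097152
Level 7: 262144
Level 8: 32768
Level 9: 4096
Level 10: 512
Level 11: 64
Level 12: 8
Level 13: 1

The root is level 0 and the size-1 base case is level 13 (the tree spans levels 0 through 13, i.e. 14 levels counting the root), so the depth is the number of divisions: log_8(549755813888) = 13

The recursion tree depth is log_8(549755813888) = 13. At each level, the problem size is divided by 8, so it takes 13 divisions to reduce to a base case of size 1. The algorithm makes 9 recursive calls at each level.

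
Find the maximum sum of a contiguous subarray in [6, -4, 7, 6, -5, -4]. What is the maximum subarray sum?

Using Kadane's algorithm on [6, -4, 7, 6, -5, -4]:

Scanning through the array:
Position 1 (value -4): max_ending_here = 2, max_so_far = 6
Position 2 (value 7): max_ending_here = 9, max_so_far = 9
Position 3 (value 6): max_ending_here = 15, max_so_far = 15
Position 4 (value -5): max_ending_here = 10, max_so_far = 15
Position 5 (value -4): max_ending_here = 6, max_so_far = 15

Maximum subarray: [6, -4, 7, 6]
Maximum sum: 15

The maximum subarray is [6, -4, 7, 6] with sum 15. This subarray runs from index 0 to index 3.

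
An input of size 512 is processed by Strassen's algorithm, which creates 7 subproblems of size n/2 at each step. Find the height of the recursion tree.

For divide and conquer with division factor 2:

Problem sizes at each level:
Level 0: 512
Level 1: 256
Level 2: 128
Level 3: 64
Level 4: 32
Level 5: 16
Level 6: 8
Level 7: 4
Level 8: 2
Level 9: 1

The root is level 0 and the size-1 base case is level 9 (the tree spans levels 0 through 9, i.e. 10 levels counting the root), so the depth is the number of divisions: log_2(512) = 9

The recursion tree depth is log_2(512) = 9. At each level, the problem size is divided by 2, so it takes 9 divisions to reduce to a base case of size 1. The algorithm makes 7 recursive calls at each level.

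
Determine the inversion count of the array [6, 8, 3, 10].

Finding inversions in [6, 8, 3, 10]:

(0, 2): arr[0]=6 > arr[2]=3
(1, 2): arr[1]=8 > arr[2]=3

Total inversions: 2

The array has 2 inversion(s): (0,2), (1,2). Each pair (i,j) satisfies i < j and arr[i] > arr[j].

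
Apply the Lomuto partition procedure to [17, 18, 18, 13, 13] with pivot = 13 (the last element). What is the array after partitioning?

Lomuto partition with pivot = 13:

Initial array: [17, 18, 18, 13, 13]

arr[0]=17 > 13: no swap
arr[1]=18 > 13: no swap
arr[2]=18 > 13: no swap
arr[3]=13 <= 13: swap with position 0, array becomes [13, 18, 18, 17, 13]

Place pivot at position 1: [13, 13, 18, 17, 18]
Pivot position: 1

After partitioning with pivot 13, the array becomes [13, 13, 18, 17, 18]. The pivot is placed at index 1. All elements to the left of the pivot are <= 13, and all elements to the right are > 13.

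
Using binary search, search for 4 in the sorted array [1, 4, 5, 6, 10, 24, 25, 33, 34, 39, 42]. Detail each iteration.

Binary search for 4 in [1, 4, 5, 6, 10, 24, 25, 33, 34, 39, 42]:

lo=0, hi=10, mid=5, arr[mid]=24 -> 24 > 4, search left half
lo=0, hi=4, mid=2, arr[mid]=5 -> 5 > 4, search left half
lo=0, hi=1, mid=0, arr[mid]=1 -> 1 < 4, search right half
lo=1, hi=1, mid=1, arr[mid]=4 -> Found target at index 1!

Binary search finds 4 at index 1 after 4 comparisons. The search repeatedly halves the search space by comparing with the middle element.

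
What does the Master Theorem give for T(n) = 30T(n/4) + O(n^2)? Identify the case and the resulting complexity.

Master Theorem for T(n) = 30T(n/4) + O(n^2):

a = 30, b = 4, c = 2
log_b(a) = log_4(30) = 2.4534

Case 1: c = 2 < log_4(30) = 2.4534
T(n) = O(n^(log_4 30))

For T(n) = 30T(n/4) + O(n^2): log_4(30) = 2.4534. This is Case 1 of the Master Theorem (c < log_b(a), work dominated by leaves), giving O(n^(log_4 30)).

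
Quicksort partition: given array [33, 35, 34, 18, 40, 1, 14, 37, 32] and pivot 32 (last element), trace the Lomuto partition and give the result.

Lomuto partition with pivot = 32:

Initial array: [33, 35, 34, 18, 40, 1, 14, 37, 32]

arr[0]=33 > 32: no swap
arr[1]=35 > 32: no swap
arr[2]=34 > 32: no swap
arr[3]=18 <= 32: swap with position 0, array becomes [18, 35, 34, 33, 40, 1, 14, 37, 32]
arr[4]=40 > 32: no swap
arr[5]=1 <= 32: swap with position 1, array becomes [18, 1, 34, 33, 40, 35, 14, 37, 32]
arr[6]=14 <= 32: swap with position 2, array becomes [18, 1, 14, 33, 40, 35, 34, 37, 32]
arr[7]=37 > 32: no swap

Place pivot at position 3: [18, 1, 14, 32, 40, 35, 34, 37, 33]
Pivot position: 3

After partitioning with pivot 32, the array becomes [18, 1, 14, 32, 40, 35, 34, 37, 33]. The pivot is placed at index 3. All elements to the left of the pivot are <= 32, and all elements to the right are > 32.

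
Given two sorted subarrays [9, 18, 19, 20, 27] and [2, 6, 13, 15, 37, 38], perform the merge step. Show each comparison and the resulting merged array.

Merging process:

Compare 9 vs 2: take 2 from right. Merged: [2]
Compare 9 vs 6: take 6 from right. Merged: [2, 6]
Compare 9 vs 13: take 9 from left. Merged: [2, 6, 9]
Compare 18 vs 13: take 13 from right. Merged: [2, 6, 9, 13]
Compare 18 vs 15: take 15 from right. Merged: [2, 6, 9, 13, 15]
Compare 18 vs 37: take 18 from left. Merged: [2, 6, 9, 13, 15, 18]
Compare 19 vs 37: take 19 from left. Merged: [2, 6, 9, 13, 15, 18, 19]
Compare 20 vs 37: take 20 from left. Merged: [2, 6, 9, 13, 15, 18, 19, 20]
Compare 27 vs 37: take 27 from left. Merged: [2, 6, 9, 13, 15, 18, 19, 20, 27]
Append remaining from right: [37, 38]. Merged: [2, 6, 9, 13, 15, 18, 19, 20, 27, 37, 38]

Final merged array: [2, 6, 9, 13, 15, 18, 19, 20, 27, 37, 38]
Total comparisons: 9

The merged array is [2, 6, 9, 13, 15, 18, 19, 20, 27, 37, 38], requiring 9 comparisons. The merge step runs in O(n) time where n is the total number of elements.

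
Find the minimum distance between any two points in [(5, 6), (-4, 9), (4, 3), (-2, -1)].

Computing all pairwise distances among 4 points:

d((5, 6), (-4, 9)) = 9.4868
d((5, 6), (4, 3)) = 3.1623 <-- minimum
d((5, 6), (-2, -1)) = 9.8995
d((-4, 9), (4, 3)) = 10.0
d((-4, 9), (-2, -1)) = 10.198
d((4, 3), (-2, -1)) = 7.2111

Closest pair: (5, 6) and (4, 3) with distance 3.1623

The closest pair is (5, 6) and (4, 3) with Euclidean distance 3.1623. For 4 points, brute-force pairwise comparison is shown above. For large n, the divide-and-conquer algorithm (sort by x, recurse on halves, check the dividing strip) achieves O(n log n).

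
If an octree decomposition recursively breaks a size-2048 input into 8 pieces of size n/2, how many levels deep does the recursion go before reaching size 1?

For divide and conquer with division factor 2:

Problem sizes at each level:
Level 0: 2048
Level 1: 1024
Level 2: 512
Level 3: 256
Level 4: 128
Level 5: 64
Level 6: 32
Level 7: 16
Level 8: 8
Level 9: 4
Level 10: 2
Level 11: 1

The root is level 0 and the size-1 base case is level 11 (the tree spans levels 0 through 11, i.e. 12 levels counting the root), so the depth is the number of divisions: log_2(2048) = 11

The recursion tree depth is log_2(2048) = 11. At each level, the problem size is divided by 2, so it takes 11 divisions to reduce to a base case of size 1. The algorithm makes 8 recursive calls at each level.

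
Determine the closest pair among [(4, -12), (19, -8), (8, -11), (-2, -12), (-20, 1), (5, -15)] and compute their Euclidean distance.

Computing all pairwise distances among 6 points:

d((4, -12), (19, -8)) = 15.5242
d((4, -12), (8, -11)) = 4.1231
d((4, -12), (-2, -12)) = 6.0
d((4, -12), (-20, 1)) = 27.2947
d((4, -12), (5, -15)) = 3.1623 <-- minimum
d((19, -8), (8, -11)) = 11.4018
d((19, -8), (-2, -12)) = 21.3776
d((19, -8), (-20, 1)) = 40.025
d((19, -8), (5, -15)) = 15.6525
d((8, -11), (-2, -12)) = 10.0499
d((8, -11), (-20, 1)) = 30.4631
d((8, -11), (5, -15)) = 5.0
d((-2, -12), (-20, 1)) = 22.2036
d((-2, -12), (5, -15)) = 7.6158
d((-20, 1), (5, -15)) = 29.6816

Closest pair: (4, -12) and (5, -15) with distance 3.1623

The closest pair is (4, -12) and (5, -15) with Euclidean distance 3.1623. For 6 points, brute-force pairwise comparison is shown above. For large n, the divide-and-conquer algorithm (sort by x, recurse on halves, check the dividing strip) achieves O(n log n).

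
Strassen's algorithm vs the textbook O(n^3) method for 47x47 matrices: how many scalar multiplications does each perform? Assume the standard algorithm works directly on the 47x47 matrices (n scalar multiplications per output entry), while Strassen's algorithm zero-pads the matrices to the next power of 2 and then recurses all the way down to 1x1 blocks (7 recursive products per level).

Matrix multiplication for 47x47 matrices:

Strassen's algorithm requires power-of-2 dimensions. Pad 47x47 to 64x64 (next power of 2).

Standard algorithm: 47^3 = 103823 multiplications
Strassen's algorithm: 7^(log2(64)) = 7^6 = 117649 multiplications
Difference: 103823 - 117649 = -13826 (Strassen uses MORE here due to padding overhead — for small or just-over-power-of-2 n, padding can outweigh the per-level savings)

Standard: 103823 multiplications (47^3). Strassen: 117649 multiplications (7^6, after padding to 64x64). Strassen reduces 8 recursive multiplications to 7 at each level.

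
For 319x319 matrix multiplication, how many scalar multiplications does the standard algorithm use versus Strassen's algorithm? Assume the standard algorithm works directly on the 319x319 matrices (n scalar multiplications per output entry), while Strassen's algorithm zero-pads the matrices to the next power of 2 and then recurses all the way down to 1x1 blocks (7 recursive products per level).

Matrix multiplication for 319x319 matrices:

Strassen's algorithm requires power-of-2 dimensions. Pad 319x319 to 512x512 (next power of 2).

Standard algorithm: 319^3 = 32461759 multiplications
Strassen's algorithm: 7^(log2(512)) = 7^9 = 40353607 multiplications
Difference: 32461759 - 40353607 = -7891848 (Strassen uses MORE here due to padding overhead — for small or just-over-power-of-2 n, padding can outweigh the per-level savings)

Standard: 32461759 multiplications (319^3). Strassen: 40353607 multiplications (7^9, after padding to 512x512). Strassen reduces 8 recursive multiplications to 7 at each level.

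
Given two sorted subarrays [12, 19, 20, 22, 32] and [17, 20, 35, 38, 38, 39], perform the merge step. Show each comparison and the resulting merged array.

Merging process:

Compare 12 vs 17: take 12 from left. Merged: [12]
Compare 19 vs 17: take 17 from right. Merged: [12, 17]
Compare 19 vs 20: take 19 from left. Merged: [12, 17, 19]
Compare 20 vs 20: take 20 from left. Merged: [12, 17, 19, 20]
Compare 22 vs 20: take 20 from right. Merged: [12, 17, 19, 20, 20]
Compare 22 vs 35: take 22 from left. Merged: [12, 17, 19, 20, 20, 22]
Compare 32 vs 35: take 32 from left. Merged: [12, 17, 19, 20, 20, 22, 32]
Append remaining from right: [35, 38, 38, 39]. Merged: [12, 17, 19, 20, 20, 22, 32, 35, 38, 38, 39]

Final merged array: [12, 17, 19, 20, 20, 22, 32, 35, 38, 38, 39]
Total comparisons: 7

The merged array is [12, 17, 19, 20, 20, 22, 32, 35, 38, 38, 39], requiring 7 comparisons. The merge step runs in O(n) time where n is the total number of elements.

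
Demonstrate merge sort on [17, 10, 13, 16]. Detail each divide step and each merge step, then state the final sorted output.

Merge sort trace:

Split: [17, 10, 13, 16] -> [17, 10] and [13, 16]
  Split: [17, 10] -> [17] and [10]
  Merge: [17] + [10] -> [10, 17]
  Split: [13, 16] -> [13] and [16]
  Merge: [13] + [16] -> [13, 16]
Merge: [10, 17] + [13, 16] -> [10, 13, 16, 17]

Final sorted array: [10, 13, 16, 17]

The merge sort proceeds by recursively splitting the array and merging sorted halves.
After all merges, the sorted array is [10, 13, 16, 17].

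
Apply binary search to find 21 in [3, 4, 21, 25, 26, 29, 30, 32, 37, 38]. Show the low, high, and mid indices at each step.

Binary search for 21 in [3, 4, 21, 25, 26, 29, 30, 32, 37, 38]:

lo=0, hi=9, mid=4, arr[mid]=26 -> 26 > 21, search left half
lo=0, hi=3, mid=1, arr[mid]=4 -> 4 < 21, search right half
lo=2, hi=3, mid=2, arr[mid]=21 -> Found target at index 2!

Binary search finds 21 at index 2 after 3 comparisons. The search repeatedly halves the search space by comparing with the middle element.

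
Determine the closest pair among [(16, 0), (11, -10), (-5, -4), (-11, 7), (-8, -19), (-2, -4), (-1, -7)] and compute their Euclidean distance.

Computing all pairwise distances among 7 points:

d((16, 0), (11, -10)) = 11.1803
d((16, 0), (-5, -4)) = 21.3776
d((16, 0), (-11, 7)) = 27.8927
d((16, 0), (-8, -19)) = 30.6105
d((16, 0), (-2, -4)) = 18.4391
d((16, 0), (-1, -7)) = 18.3848
d((11, -10), (-5, -4)) = 17.088
d((11, -10), (-11, 7)) = 27.8029
d((11, -10), (-8, -19)) = 21.0238
d((11, -10), (-2, -4)) = 14.3178
d((11, -10), (-1, -7)) = 12.3693
d((-5, -4), (-11, 7)) = 12.53
d((-5, -4), (-8, -19)) = 15.2971
d((-5, -4), (-2, -4)) = 3.0 <-- minimum
d((-5, -4), (-1, -7)) = 5.0
d((-11, 7), (-8, -19)) = 26.1725
d((-11, 7), (-2, -4)) = 14.2127
d((-11, 7), (-1, -7)) = 17.2047
d((-8, -19), (-2, -4)) = 16.1555
d((-8, -19), (-1, -7)) = 13.8924
d((-2, -4), (-1, -7)) = 3.1623

Closest pair: (-5, -4) and (-2, -4) with distance 3.0

The closest pair is (-5, -4) and (-2, -4) with Euclidean distance 3.0. For 7 points, brute-force pairwise comparison is shown above. For large n, the divide-and-conquer algorithm (sort by x, recurse on halves, check the dividing strip) achieves O(n log n).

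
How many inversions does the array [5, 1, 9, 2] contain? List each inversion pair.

Finding inversions in [5, 1, 9, 2]:

(0, 1): arr[0]=5 > arr[1]=1
(0, 3): arr[0]=5 > arr[3]=2
(2, 3): arr[2]=9 > arr[3]=2

Total inversions: 3

The array has 3 inversion(s): (0,1), (0,3), (2,3). Each pair (i,j) satisfies i < j and arr[i] > arr[j].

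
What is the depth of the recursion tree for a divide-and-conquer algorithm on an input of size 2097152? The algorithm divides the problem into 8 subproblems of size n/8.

For divide and conquer with division factor 8:

Problem sizes at each level:
Level 0: 2097152
Level 1: 262144
Level 2: 32768
Level 3: 4096
Level 4: 512
Level 5: 64
Level 6: 8
Level 7: 1

The root is level 0 and the size-1 base case is level 7 (the tree spans levels 0 through 7, i.e. 8 levels counting the root), so the depth is the number of divisions: log_8(2097152) = 7

The recursion tree depth is log_8(2097152) = 7. At each level, the problem size is divided by 8, so it takes 7 divisions to reduce to a base case of size 1. The algorithm makes 8 recursive calls at each level.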